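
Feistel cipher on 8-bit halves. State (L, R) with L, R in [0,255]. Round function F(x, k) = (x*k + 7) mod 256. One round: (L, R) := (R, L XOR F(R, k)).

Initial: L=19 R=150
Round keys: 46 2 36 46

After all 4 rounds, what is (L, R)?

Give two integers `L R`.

Round 1 (k=46): L=150 R=232
Round 2 (k=2): L=232 R=65
Round 3 (k=36): L=65 R=195
Round 4 (k=46): L=195 R=80

Answer: 195 80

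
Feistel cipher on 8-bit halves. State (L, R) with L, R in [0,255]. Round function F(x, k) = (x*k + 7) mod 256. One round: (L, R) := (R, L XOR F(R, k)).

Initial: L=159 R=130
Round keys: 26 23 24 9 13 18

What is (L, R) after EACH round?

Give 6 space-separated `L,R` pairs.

Answer: 130,164 164,65 65,187 187,219 219,157 157,202

Derivation:
Round 1 (k=26): L=130 R=164
Round 2 (k=23): L=164 R=65
Round 3 (k=24): L=65 R=187
Round 4 (k=9): L=187 R=219
Round 5 (k=13): L=219 R=157
Round 6 (k=18): L=157 R=202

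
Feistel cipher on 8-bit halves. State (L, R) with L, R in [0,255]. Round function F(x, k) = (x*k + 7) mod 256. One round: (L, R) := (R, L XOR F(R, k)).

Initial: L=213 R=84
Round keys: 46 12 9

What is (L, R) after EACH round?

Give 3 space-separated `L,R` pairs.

Round 1 (k=46): L=84 R=202
Round 2 (k=12): L=202 R=43
Round 3 (k=9): L=43 R=64

Answer: 84,202 202,43 43,64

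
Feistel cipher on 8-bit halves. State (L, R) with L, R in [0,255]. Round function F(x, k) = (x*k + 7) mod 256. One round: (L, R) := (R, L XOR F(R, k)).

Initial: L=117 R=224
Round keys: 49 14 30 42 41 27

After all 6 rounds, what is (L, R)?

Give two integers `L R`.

Round 1 (k=49): L=224 R=146
Round 2 (k=14): L=146 R=227
Round 3 (k=30): L=227 R=51
Round 4 (k=42): L=51 R=134
Round 5 (k=41): L=134 R=78
Round 6 (k=27): L=78 R=199

Answer: 78 199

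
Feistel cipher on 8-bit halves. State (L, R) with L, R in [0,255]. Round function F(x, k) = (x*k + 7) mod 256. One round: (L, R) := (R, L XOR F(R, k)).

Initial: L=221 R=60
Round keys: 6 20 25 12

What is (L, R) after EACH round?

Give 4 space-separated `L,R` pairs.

Round 1 (k=6): L=60 R=178
Round 2 (k=20): L=178 R=211
Round 3 (k=25): L=211 R=16
Round 4 (k=12): L=16 R=20

Answer: 60,178 178,211 211,16 16,20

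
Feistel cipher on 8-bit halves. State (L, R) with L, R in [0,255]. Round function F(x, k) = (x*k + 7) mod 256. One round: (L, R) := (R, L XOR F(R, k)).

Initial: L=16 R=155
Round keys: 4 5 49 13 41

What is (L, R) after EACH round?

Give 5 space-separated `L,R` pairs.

Round 1 (k=4): L=155 R=99
Round 2 (k=5): L=99 R=109
Round 3 (k=49): L=109 R=135
Round 4 (k=13): L=135 R=143
Round 5 (k=41): L=143 R=105

Answer: 155,99 99,109 109,135 135,143 143,105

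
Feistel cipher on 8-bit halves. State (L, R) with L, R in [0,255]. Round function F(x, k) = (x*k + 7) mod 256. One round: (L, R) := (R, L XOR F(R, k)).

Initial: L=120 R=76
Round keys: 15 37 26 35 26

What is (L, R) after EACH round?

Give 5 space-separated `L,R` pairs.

Round 1 (k=15): L=76 R=3
Round 2 (k=37): L=3 R=58
Round 3 (k=26): L=58 R=232
Round 4 (k=35): L=232 R=133
Round 5 (k=26): L=133 R=97

Answer: 76,3 3,58 58,232 232,133 133,97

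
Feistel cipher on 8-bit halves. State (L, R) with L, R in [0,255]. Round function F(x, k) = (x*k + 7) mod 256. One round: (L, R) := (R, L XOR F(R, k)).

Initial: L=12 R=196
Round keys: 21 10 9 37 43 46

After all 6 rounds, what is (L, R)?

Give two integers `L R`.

Round 1 (k=21): L=196 R=23
Round 2 (k=10): L=23 R=41
Round 3 (k=9): L=41 R=111
Round 4 (k=37): L=111 R=59
Round 5 (k=43): L=59 R=159
Round 6 (k=46): L=159 R=162

Answer: 159 162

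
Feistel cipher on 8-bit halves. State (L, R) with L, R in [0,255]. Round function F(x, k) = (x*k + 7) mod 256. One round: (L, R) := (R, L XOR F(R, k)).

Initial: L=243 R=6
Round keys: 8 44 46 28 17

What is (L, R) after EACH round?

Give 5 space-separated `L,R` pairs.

Answer: 6,196 196,177 177,17 17,82 82,104

Derivation:
Round 1 (k=8): L=6 R=196
Round 2 (k=44): L=196 R=177
Round 3 (k=46): L=177 R=17
Round 4 (k=28): L=17 R=82
Round 5 (k=17): L=82 R=104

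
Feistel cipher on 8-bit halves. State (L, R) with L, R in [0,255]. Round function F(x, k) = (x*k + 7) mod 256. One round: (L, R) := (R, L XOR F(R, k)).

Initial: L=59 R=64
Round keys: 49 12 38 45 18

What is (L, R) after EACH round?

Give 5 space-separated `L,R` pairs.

Answer: 64,124 124,151 151,13 13,199 199,8

Derivation:
Round 1 (k=49): L=64 R=124
Round 2 (k=12): L=124 R=151
Round 3 (k=38): L=151 R=13
Round 4 (k=45): L=13 R=199
Round 5 (k=18): L=199 R=8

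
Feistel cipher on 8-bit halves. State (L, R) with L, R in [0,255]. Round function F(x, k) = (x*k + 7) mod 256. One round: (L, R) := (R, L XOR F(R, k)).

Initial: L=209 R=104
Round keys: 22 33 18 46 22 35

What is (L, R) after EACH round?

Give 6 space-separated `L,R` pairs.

Answer: 104,38 38,133 133,71 71,76 76,200 200,19

Derivation:
Round 1 (k=22): L=104 R=38
Round 2 (k=33): L=38 R=133
Round 3 (k=18): L=133 R=71
Round 4 (k=46): L=71 R=76
Round 5 (k=22): L=76 R=200
Round 6 (k=35): L=200 R=19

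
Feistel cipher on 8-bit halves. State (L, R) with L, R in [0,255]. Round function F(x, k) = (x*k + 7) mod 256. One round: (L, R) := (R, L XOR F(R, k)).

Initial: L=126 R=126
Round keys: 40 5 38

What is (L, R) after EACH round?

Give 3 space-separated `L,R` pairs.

Answer: 126,201 201,138 138,74

Derivation:
Round 1 (k=40): L=126 R=201
Round 2 (k=5): L=201 R=138
Round 3 (k=38): L=138 R=74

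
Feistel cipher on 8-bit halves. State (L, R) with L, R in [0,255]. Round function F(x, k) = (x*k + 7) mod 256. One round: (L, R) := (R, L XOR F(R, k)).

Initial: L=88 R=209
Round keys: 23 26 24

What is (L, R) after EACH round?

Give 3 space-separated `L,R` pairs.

Round 1 (k=23): L=209 R=150
Round 2 (k=26): L=150 R=146
Round 3 (k=24): L=146 R=33

Answer: 209,150 150,146 146,33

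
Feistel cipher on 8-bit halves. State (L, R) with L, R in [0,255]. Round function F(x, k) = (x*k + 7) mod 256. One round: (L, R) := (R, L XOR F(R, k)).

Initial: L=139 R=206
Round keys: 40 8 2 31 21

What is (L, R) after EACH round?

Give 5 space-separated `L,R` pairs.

Answer: 206,188 188,41 41,229 229,235 235,171

Derivation:
Round 1 (k=40): L=206 R=188
Round 2 (k=8): L=188 R=41
Round 3 (k=2): L=41 R=229
Round 4 (k=31): L=229 R=235
Round 5 (k=21): L=235 R=171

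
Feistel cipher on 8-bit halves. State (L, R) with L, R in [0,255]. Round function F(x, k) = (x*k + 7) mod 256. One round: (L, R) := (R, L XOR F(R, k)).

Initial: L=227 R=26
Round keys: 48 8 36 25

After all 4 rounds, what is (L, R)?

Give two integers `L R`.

Answer: 159 179

Derivation:
Round 1 (k=48): L=26 R=4
Round 2 (k=8): L=4 R=61
Round 3 (k=36): L=61 R=159
Round 4 (k=25): L=159 R=179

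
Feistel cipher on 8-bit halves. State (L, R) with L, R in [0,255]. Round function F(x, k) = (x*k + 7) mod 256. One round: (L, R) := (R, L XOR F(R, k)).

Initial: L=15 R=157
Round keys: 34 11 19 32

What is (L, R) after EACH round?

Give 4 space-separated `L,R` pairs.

Round 1 (k=34): L=157 R=238
Round 2 (k=11): L=238 R=220
Round 3 (k=19): L=220 R=181
Round 4 (k=32): L=181 R=123

Answer: 157,238 238,220 220,181 181,123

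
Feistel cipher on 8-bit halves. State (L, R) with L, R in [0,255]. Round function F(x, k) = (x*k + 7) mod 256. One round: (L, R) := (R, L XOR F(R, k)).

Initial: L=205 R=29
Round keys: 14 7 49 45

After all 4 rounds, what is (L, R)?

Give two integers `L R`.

Round 1 (k=14): L=29 R=80
Round 2 (k=7): L=80 R=42
Round 3 (k=49): L=42 R=65
Round 4 (k=45): L=65 R=94

Answer: 65 94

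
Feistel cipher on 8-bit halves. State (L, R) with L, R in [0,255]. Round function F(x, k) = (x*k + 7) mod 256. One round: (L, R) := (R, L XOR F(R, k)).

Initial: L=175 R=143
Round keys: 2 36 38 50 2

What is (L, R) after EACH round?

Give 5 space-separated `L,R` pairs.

Answer: 143,138 138,224 224,205 205,241 241,36

Derivation:
Round 1 (k=2): L=143 R=138
Round 2 (k=36): L=138 R=224
Round 3 (k=38): L=224 R=205
Round 4 (k=50): L=205 R=241
Round 5 (k=2): L=241 R=36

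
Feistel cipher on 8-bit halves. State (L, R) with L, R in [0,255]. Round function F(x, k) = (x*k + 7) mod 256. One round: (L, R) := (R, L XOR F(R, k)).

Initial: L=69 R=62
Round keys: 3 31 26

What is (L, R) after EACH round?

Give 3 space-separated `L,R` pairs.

Answer: 62,132 132,61 61,189

Derivation:
Round 1 (k=3): L=62 R=132
Round 2 (k=31): L=132 R=61
Round 3 (k=26): L=61 R=189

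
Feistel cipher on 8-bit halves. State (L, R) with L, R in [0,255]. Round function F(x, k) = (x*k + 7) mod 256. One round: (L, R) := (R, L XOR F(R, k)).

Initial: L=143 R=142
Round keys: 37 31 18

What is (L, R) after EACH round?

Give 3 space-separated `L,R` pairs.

Answer: 142,2 2,203 203,79

Derivation:
Round 1 (k=37): L=142 R=2
Round 2 (k=31): L=2 R=203
Round 3 (k=18): L=203 R=79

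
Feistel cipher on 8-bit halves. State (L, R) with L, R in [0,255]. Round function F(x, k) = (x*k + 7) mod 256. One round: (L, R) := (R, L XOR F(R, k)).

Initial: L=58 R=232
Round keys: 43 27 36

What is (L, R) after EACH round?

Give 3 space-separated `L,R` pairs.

Answer: 232,197 197,38 38,154

Derivation:
Round 1 (k=43): L=232 R=197
Round 2 (k=27): L=197 R=38
Round 3 (k=36): L=38 R=154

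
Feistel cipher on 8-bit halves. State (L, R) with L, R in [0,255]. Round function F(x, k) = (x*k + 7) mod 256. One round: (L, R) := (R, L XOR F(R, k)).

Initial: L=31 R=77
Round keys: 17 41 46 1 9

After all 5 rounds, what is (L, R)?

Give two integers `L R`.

Round 1 (k=17): L=77 R=59
Round 2 (k=41): L=59 R=55
Round 3 (k=46): L=55 R=210
Round 4 (k=1): L=210 R=238
Round 5 (k=9): L=238 R=183

Answer: 238 183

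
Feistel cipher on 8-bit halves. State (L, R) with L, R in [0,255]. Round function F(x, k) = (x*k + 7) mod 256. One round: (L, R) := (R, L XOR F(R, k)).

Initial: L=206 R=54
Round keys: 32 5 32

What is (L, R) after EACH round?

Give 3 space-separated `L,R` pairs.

Round 1 (k=32): L=54 R=9
Round 2 (k=5): L=9 R=2
Round 3 (k=32): L=2 R=78

Answer: 54,9 9,2 2,78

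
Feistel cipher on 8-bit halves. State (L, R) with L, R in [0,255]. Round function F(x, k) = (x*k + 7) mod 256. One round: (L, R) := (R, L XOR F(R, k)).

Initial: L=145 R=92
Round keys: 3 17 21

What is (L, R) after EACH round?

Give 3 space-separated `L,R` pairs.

Answer: 92,138 138,109 109,114

Derivation:
Round 1 (k=3): L=92 R=138
Round 2 (k=17): L=138 R=109
Round 3 (k=21): L=109 R=114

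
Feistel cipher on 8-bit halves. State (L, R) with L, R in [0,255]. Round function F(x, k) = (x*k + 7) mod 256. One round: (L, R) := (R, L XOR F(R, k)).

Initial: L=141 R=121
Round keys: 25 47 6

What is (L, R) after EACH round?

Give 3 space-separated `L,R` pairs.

Round 1 (k=25): L=121 R=85
Round 2 (k=47): L=85 R=219
Round 3 (k=6): L=219 R=124

Answer: 121,85 85,219 219,124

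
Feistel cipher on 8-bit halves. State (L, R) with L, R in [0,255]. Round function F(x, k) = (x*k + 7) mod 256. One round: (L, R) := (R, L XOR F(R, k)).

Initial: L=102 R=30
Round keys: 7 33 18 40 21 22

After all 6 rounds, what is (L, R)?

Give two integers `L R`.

Answer: 186 252

Derivation:
Round 1 (k=7): L=30 R=191
Round 2 (k=33): L=191 R=184
Round 3 (k=18): L=184 R=72
Round 4 (k=40): L=72 R=255
Round 5 (k=21): L=255 R=186
Round 6 (k=22): L=186 R=252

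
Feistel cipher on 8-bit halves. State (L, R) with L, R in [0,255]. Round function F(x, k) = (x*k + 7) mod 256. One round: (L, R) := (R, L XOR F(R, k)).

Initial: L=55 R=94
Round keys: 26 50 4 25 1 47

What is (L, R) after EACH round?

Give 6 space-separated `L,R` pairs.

Round 1 (k=26): L=94 R=164
Round 2 (k=50): L=164 R=81
Round 3 (k=4): L=81 R=239
Round 4 (k=25): L=239 R=15
Round 5 (k=1): L=15 R=249
Round 6 (k=47): L=249 R=177

Answer: 94,164 164,81 81,239 239,15 15,249 249,177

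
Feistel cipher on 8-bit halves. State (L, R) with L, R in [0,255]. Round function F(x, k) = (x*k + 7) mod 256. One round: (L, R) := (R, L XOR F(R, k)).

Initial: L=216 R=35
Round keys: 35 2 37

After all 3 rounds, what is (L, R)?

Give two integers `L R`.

Round 1 (k=35): L=35 R=8
Round 2 (k=2): L=8 R=52
Round 3 (k=37): L=52 R=131

Answer: 52 131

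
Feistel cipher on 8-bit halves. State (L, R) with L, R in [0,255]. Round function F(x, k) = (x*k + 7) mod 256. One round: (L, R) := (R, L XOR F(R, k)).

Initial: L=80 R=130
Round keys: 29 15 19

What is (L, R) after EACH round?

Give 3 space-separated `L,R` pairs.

Round 1 (k=29): L=130 R=145
Round 2 (k=15): L=145 R=4
Round 3 (k=19): L=4 R=194

Answer: 130,145 145,4 4,194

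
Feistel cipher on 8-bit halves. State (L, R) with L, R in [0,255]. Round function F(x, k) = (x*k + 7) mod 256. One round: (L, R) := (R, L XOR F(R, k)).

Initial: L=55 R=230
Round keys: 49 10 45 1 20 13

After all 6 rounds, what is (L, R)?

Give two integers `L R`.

Answer: 253 28

Derivation:
Round 1 (k=49): L=230 R=58
Round 2 (k=10): L=58 R=173
Round 3 (k=45): L=173 R=74
Round 4 (k=1): L=74 R=252
Round 5 (k=20): L=252 R=253
Round 6 (k=13): L=253 R=28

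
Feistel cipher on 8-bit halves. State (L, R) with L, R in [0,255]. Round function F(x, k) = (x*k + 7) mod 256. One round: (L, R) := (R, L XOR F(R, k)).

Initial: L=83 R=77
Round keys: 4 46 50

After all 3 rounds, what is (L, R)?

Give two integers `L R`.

Round 1 (k=4): L=77 R=104
Round 2 (k=46): L=104 R=250
Round 3 (k=50): L=250 R=179

Answer: 250 179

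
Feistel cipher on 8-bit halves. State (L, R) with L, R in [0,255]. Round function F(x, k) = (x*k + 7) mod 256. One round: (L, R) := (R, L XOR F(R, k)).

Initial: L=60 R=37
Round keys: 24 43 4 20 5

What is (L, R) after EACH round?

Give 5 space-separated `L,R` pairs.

Answer: 37,67 67,109 109,248 248,10 10,193

Derivation:
Round 1 (k=24): L=37 R=67
Round 2 (k=43): L=67 R=109
Round 3 (k=4): L=109 R=248
Round 4 (k=20): L=248 R=10
Round 5 (k=5): L=10 R=193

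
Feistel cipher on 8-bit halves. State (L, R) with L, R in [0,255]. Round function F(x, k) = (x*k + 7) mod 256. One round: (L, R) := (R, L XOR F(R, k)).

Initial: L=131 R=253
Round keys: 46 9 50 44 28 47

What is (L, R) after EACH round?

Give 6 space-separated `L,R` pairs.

Round 1 (k=46): L=253 R=254
Round 2 (k=9): L=254 R=8
Round 3 (k=50): L=8 R=105
Round 4 (k=44): L=105 R=27
Round 5 (k=28): L=27 R=146
Round 6 (k=47): L=146 R=206

Answer: 253,254 254,8 8,105 105,27 27,146 146,206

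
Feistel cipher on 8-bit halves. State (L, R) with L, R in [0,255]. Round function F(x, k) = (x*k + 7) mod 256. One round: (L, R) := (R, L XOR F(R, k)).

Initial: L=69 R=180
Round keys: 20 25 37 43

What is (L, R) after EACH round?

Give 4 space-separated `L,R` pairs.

Answer: 180,82 82,189 189,10 10,8

Derivation:
Round 1 (k=20): L=180 R=82
Round 2 (k=25): L=82 R=189
Round 3 (k=37): L=189 R=10
Round 4 (k=43): L=10 R=8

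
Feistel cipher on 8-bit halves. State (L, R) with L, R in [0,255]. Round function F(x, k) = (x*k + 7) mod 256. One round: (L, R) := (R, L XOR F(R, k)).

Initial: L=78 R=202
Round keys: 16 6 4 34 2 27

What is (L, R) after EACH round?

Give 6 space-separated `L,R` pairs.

Answer: 202,233 233,183 183,10 10,236 236,213 213,146

Derivation:
Round 1 (k=16): L=202 R=233
Round 2 (k=6): L=233 R=183
Round 3 (k=4): L=183 R=10
Round 4 (k=34): L=10 R=236
Round 5 (k=2): L=236 R=213
Round 6 (k=27): L=213 R=146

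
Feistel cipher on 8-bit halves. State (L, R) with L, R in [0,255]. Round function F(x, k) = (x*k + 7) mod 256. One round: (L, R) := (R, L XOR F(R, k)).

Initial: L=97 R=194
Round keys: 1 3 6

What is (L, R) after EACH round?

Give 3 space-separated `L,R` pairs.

Answer: 194,168 168,61 61,221

Derivation:
Round 1 (k=1): L=194 R=168
Round 2 (k=3): L=168 R=61
Round 3 (k=6): L=61 R=221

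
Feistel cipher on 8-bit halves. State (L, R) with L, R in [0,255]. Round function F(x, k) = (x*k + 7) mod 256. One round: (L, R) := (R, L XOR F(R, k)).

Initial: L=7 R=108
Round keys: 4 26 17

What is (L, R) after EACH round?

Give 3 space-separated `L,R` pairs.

Round 1 (k=4): L=108 R=176
Round 2 (k=26): L=176 R=139
Round 3 (k=17): L=139 R=242

Answer: 108,176 176,139 139,242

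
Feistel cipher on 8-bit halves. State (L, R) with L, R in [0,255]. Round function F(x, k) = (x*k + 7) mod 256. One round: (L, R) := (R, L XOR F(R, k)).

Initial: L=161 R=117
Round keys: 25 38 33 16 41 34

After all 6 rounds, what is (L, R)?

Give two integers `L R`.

Answer: 148 88

Derivation:
Round 1 (k=25): L=117 R=213
Round 2 (k=38): L=213 R=208
Round 3 (k=33): L=208 R=2
Round 4 (k=16): L=2 R=247
Round 5 (k=41): L=247 R=148
Round 6 (k=34): L=148 R=88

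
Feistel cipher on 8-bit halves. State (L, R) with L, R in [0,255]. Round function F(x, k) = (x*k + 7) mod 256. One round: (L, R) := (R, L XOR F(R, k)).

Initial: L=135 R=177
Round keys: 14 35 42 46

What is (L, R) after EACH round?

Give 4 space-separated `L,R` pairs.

Answer: 177,50 50,108 108,141 141,49

Derivation:
Round 1 (k=14): L=177 R=50
Round 2 (k=35): L=50 R=108
Round 3 (k=42): L=108 R=141
Round 4 (k=46): L=141 R=49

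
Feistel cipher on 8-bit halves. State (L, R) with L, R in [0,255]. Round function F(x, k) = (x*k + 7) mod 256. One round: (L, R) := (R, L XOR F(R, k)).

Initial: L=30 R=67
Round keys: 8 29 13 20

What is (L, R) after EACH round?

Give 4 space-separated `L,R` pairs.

Round 1 (k=8): L=67 R=1
Round 2 (k=29): L=1 R=103
Round 3 (k=13): L=103 R=67
Round 4 (k=20): L=67 R=36

Answer: 67,1 1,103 103,67 67,36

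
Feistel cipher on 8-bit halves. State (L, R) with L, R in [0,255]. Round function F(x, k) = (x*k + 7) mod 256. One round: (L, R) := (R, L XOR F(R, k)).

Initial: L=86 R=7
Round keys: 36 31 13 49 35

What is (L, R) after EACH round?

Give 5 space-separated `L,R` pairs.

Round 1 (k=36): L=7 R=85
Round 2 (k=31): L=85 R=85
Round 3 (k=13): L=85 R=13
Round 4 (k=49): L=13 R=209
Round 5 (k=35): L=209 R=151

Answer: 7,85 85,85 85,13 13,209 209,151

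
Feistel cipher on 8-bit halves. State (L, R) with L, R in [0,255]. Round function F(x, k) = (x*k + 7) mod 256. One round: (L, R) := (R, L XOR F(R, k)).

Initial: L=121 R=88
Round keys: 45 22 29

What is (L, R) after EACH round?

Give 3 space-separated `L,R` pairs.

Round 1 (k=45): L=88 R=6
Round 2 (k=22): L=6 R=211
Round 3 (k=29): L=211 R=232

Answer: 88,6 6,211 211,232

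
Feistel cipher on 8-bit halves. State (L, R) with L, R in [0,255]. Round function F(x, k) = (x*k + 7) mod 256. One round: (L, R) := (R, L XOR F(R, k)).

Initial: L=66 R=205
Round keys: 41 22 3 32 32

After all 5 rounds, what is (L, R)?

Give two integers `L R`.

Answer: 177 176

Derivation:
Round 1 (k=41): L=205 R=158
Round 2 (k=22): L=158 R=86
Round 3 (k=3): L=86 R=151
Round 4 (k=32): L=151 R=177
Round 5 (k=32): L=177 R=176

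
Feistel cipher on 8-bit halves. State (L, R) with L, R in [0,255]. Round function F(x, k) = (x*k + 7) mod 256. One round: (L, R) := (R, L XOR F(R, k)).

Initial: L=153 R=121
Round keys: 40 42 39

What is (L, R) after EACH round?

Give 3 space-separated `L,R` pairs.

Answer: 121,118 118,26 26,139

Derivation:
Round 1 (k=40): L=121 R=118
Round 2 (k=42): L=118 R=26
Round 3 (k=39): L=26 R=139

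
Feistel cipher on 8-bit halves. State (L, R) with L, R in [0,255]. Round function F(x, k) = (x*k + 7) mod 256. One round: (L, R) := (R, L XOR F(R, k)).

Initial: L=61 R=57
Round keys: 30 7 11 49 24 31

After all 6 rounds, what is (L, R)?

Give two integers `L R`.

Round 1 (k=30): L=57 R=136
Round 2 (k=7): L=136 R=134
Round 3 (k=11): L=134 R=65
Round 4 (k=49): L=65 R=254
Round 5 (k=24): L=254 R=150
Round 6 (k=31): L=150 R=207

Answer: 150 207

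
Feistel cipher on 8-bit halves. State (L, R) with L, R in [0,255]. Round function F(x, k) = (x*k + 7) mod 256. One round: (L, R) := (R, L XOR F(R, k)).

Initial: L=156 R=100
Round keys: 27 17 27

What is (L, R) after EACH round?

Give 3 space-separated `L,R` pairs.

Answer: 100,15 15,98 98,82

Derivation:
Round 1 (k=27): L=100 R=15
Round 2 (k=17): L=15 R=98
Round 3 (k=27): L=98 R=82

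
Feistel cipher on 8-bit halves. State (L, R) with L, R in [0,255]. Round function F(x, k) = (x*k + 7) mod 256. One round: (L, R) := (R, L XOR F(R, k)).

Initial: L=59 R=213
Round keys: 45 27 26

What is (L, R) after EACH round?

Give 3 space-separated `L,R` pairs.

Answer: 213,67 67,205 205,154

Derivation:
Round 1 (k=45): L=213 R=67
Round 2 (k=27): L=67 R=205
Round 3 (k=26): L=205 R=154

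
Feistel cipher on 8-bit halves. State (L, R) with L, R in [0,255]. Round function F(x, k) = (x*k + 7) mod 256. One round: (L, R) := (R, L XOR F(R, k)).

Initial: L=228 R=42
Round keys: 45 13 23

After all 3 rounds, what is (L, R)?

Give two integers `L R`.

Answer: 26 208

Derivation:
Round 1 (k=45): L=42 R=141
Round 2 (k=13): L=141 R=26
Round 3 (k=23): L=26 R=208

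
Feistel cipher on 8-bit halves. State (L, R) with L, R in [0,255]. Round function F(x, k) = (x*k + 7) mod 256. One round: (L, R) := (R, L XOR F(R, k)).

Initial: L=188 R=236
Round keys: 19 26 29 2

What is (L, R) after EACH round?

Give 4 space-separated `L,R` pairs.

Answer: 236,55 55,113 113,227 227,188

Derivation:
Round 1 (k=19): L=236 R=55
Round 2 (k=26): L=55 R=113
Round 3 (k=29): L=113 R=227
Round 4 (k=2): L=227 R=188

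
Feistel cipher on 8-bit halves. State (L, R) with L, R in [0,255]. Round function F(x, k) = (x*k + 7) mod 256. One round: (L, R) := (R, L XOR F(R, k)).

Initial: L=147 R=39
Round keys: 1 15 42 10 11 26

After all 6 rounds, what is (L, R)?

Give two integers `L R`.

Answer: 153 163

Derivation:
Round 1 (k=1): L=39 R=189
Round 2 (k=15): L=189 R=61
Round 3 (k=42): L=61 R=180
Round 4 (k=10): L=180 R=50
Round 5 (k=11): L=50 R=153
Round 6 (k=26): L=153 R=163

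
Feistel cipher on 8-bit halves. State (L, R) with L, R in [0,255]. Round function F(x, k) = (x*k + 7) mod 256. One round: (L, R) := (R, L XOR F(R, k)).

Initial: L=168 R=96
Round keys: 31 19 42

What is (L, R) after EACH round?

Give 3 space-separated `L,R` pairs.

Answer: 96,15 15,68 68,32

Derivation:
Round 1 (k=31): L=96 R=15
Round 2 (k=19): L=15 R=68
Round 3 (k=42): L=68 R=32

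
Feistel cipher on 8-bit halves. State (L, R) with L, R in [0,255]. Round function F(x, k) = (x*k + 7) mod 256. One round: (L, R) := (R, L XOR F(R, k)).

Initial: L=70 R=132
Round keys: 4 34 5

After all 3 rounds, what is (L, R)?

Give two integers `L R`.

Answer: 77 217

Derivation:
Round 1 (k=4): L=132 R=81
Round 2 (k=34): L=81 R=77
Round 3 (k=5): L=77 R=217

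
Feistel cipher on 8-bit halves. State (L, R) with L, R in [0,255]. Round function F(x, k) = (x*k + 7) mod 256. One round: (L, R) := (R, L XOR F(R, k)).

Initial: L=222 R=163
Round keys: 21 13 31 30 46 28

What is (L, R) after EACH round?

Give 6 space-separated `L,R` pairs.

Answer: 163,184 184,252 252,51 51,253 253,78 78,114

Derivation:
Round 1 (k=21): L=163 R=184
Round 2 (k=13): L=184 R=252
Round 3 (k=31): L=252 R=51
Round 4 (k=30): L=51 R=253
Round 5 (k=46): L=253 R=78
Round 6 (k=28): L=78 R=114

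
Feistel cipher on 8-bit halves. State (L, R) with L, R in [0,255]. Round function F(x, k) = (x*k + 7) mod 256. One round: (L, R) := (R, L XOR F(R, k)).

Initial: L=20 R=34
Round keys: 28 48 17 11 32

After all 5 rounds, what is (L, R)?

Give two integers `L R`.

Round 1 (k=28): L=34 R=171
Round 2 (k=48): L=171 R=53
Round 3 (k=17): L=53 R=39
Round 4 (k=11): L=39 R=129
Round 5 (k=32): L=129 R=0

Answer: 129 0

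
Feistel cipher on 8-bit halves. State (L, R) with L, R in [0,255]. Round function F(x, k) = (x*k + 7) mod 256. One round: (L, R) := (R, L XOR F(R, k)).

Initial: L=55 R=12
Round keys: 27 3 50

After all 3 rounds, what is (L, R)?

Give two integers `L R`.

Answer: 119 57

Derivation:
Round 1 (k=27): L=12 R=124
Round 2 (k=3): L=124 R=119
Round 3 (k=50): L=119 R=57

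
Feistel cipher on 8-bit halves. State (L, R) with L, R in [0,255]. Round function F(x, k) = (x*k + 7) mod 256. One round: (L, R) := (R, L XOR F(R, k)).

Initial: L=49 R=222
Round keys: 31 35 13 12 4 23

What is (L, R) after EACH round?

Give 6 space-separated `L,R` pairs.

Answer: 222,216 216,81 81,252 252,134 134,227 227,234

Derivation:
Round 1 (k=31): L=222 R=216
Round 2 (k=35): L=216 R=81
Round 3 (k=13): L=81 R=252
Round 4 (k=12): L=252 R=134
Round 5 (k=4): L=134 R=227
Round 6 (k=23): L=227 R=234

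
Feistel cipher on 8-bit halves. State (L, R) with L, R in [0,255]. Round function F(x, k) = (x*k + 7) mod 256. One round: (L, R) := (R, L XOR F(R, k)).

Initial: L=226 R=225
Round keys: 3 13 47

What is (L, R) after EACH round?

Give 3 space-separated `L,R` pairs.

Answer: 225,72 72,78 78,17

Derivation:
Round 1 (k=3): L=225 R=72
Round 2 (k=13): L=72 R=78
Round 3 (k=47): L=78 R=17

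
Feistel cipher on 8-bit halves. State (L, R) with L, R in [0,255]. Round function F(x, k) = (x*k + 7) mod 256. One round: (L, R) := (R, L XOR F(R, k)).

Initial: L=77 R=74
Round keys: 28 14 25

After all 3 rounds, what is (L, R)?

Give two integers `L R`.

Answer: 201 250

Derivation:
Round 1 (k=28): L=74 R=82
Round 2 (k=14): L=82 R=201
Round 3 (k=25): L=201 R=250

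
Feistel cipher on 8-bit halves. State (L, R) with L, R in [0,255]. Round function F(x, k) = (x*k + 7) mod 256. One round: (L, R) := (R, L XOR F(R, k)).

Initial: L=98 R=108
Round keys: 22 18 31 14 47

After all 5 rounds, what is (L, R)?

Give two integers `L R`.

Answer: 244 180

Derivation:
Round 1 (k=22): L=108 R=45
Round 2 (k=18): L=45 R=93
Round 3 (k=31): L=93 R=103
Round 4 (k=14): L=103 R=244
Round 5 (k=47): L=244 R=180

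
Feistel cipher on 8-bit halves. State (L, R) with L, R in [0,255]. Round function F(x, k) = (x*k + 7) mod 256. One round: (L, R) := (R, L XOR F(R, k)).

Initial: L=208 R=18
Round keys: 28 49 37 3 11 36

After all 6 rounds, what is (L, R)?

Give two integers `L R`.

Answer: 208 0

Derivation:
Round 1 (k=28): L=18 R=47
Round 2 (k=49): L=47 R=20
Round 3 (k=37): L=20 R=196
Round 4 (k=3): L=196 R=71
Round 5 (k=11): L=71 R=208
Round 6 (k=36): L=208 R=0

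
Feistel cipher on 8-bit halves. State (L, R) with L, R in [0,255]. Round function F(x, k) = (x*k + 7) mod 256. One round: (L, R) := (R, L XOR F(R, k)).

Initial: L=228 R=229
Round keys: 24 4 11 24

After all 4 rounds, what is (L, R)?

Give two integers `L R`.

Round 1 (k=24): L=229 R=155
Round 2 (k=4): L=155 R=150
Round 3 (k=11): L=150 R=226
Round 4 (k=24): L=226 R=161

Answer: 226 161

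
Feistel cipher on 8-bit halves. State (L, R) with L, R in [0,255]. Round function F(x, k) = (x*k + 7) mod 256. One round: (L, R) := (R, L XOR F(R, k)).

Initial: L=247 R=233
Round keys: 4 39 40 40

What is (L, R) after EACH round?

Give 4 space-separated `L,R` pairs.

Answer: 233,92 92,226 226,11 11,93

Derivation:
Round 1 (k=4): L=233 R=92
Round 2 (k=39): L=92 R=226
Round 3 (k=40): L=226 R=11
Round 4 (k=40): L=11 R=93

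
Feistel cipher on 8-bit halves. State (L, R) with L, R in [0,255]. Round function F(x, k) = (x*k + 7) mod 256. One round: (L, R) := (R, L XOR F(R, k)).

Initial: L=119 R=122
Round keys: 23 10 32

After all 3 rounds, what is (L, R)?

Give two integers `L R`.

Answer: 17 173

Derivation:
Round 1 (k=23): L=122 R=138
Round 2 (k=10): L=138 R=17
Round 3 (k=32): L=17 R=173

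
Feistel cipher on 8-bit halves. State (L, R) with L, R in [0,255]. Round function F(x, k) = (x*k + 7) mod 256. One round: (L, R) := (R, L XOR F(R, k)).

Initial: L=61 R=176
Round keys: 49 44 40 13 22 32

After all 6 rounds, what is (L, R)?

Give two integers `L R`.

Round 1 (k=49): L=176 R=138
Round 2 (k=44): L=138 R=15
Round 3 (k=40): L=15 R=213
Round 4 (k=13): L=213 R=215
Round 5 (k=22): L=215 R=84
Round 6 (k=32): L=84 R=80

Answer: 84 80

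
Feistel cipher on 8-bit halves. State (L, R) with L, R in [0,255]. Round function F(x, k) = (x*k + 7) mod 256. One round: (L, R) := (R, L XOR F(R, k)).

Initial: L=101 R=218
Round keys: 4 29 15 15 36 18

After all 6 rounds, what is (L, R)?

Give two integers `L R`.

Answer: 161 51

Derivation:
Round 1 (k=4): L=218 R=10
Round 2 (k=29): L=10 R=243
Round 3 (k=15): L=243 R=78
Round 4 (k=15): L=78 R=106
Round 5 (k=36): L=106 R=161
Round 6 (k=18): L=161 R=51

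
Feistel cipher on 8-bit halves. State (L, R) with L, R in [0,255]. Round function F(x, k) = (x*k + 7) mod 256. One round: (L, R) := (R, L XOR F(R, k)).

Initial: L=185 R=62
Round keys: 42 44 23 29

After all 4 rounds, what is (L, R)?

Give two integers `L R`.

Round 1 (k=42): L=62 R=138
Round 2 (k=44): L=138 R=129
Round 3 (k=23): L=129 R=20
Round 4 (k=29): L=20 R=202

Answer: 20 202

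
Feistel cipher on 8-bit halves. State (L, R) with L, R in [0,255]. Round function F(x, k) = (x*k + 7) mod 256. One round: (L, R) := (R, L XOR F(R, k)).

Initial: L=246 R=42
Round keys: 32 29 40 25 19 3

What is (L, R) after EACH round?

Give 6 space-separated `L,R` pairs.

Round 1 (k=32): L=42 R=177
Round 2 (k=29): L=177 R=62
Round 3 (k=40): L=62 R=6
Round 4 (k=25): L=6 R=163
Round 5 (k=19): L=163 R=38
Round 6 (k=3): L=38 R=218

Answer: 42,177 177,62 62,6 6,163 163,38 38,218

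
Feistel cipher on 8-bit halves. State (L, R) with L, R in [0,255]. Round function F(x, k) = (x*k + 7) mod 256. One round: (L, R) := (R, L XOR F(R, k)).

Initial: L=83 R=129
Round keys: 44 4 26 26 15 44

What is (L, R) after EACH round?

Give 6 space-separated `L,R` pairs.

Round 1 (k=44): L=129 R=96
Round 2 (k=4): L=96 R=6
Round 3 (k=26): L=6 R=195
Round 4 (k=26): L=195 R=211
Round 5 (k=15): L=211 R=167
Round 6 (k=44): L=167 R=104

Answer: 129,96 96,6 6,195 195,211 211,167 167,104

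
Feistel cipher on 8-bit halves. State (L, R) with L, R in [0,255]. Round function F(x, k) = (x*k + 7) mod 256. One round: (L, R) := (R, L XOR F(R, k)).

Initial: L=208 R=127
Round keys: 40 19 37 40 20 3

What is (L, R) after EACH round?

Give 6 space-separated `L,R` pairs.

Round 1 (k=40): L=127 R=15
Round 2 (k=19): L=15 R=91
Round 3 (k=37): L=91 R=33
Round 4 (k=40): L=33 R=116
Round 5 (k=20): L=116 R=54
Round 6 (k=3): L=54 R=221

Answer: 127,15 15,91 91,33 33,116 116,54 54,221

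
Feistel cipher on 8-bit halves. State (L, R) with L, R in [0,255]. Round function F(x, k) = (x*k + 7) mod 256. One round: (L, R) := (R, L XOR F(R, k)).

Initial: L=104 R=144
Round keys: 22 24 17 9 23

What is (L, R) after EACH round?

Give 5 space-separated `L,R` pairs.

Answer: 144,15 15,255 255,249 249,55 55,1

Derivation:
Round 1 (k=22): L=144 R=15
Round 2 (k=24): L=15 R=255
Round 3 (k=17): L=255 R=249
Round 4 (k=9): L=249 R=55
Round 5 (k=23): L=55 R=1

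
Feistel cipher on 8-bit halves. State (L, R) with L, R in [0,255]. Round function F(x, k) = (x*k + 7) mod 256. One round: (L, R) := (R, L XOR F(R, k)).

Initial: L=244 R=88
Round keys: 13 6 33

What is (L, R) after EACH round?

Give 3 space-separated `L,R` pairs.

Answer: 88,139 139,17 17,179

Derivation:
Round 1 (k=13): L=88 R=139
Round 2 (k=6): L=139 R=17
Round 3 (k=33): L=17 R=179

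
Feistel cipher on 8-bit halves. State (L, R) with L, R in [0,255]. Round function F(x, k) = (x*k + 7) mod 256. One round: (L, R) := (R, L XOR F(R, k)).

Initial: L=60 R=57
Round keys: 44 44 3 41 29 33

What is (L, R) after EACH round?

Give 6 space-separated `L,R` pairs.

Answer: 57,239 239,34 34,130 130,251 251,244 244,128

Derivation:
Round 1 (k=44): L=57 R=239
Round 2 (k=44): L=239 R=34
Round 3 (k=3): L=34 R=130
Round 4 (k=41): L=130 R=251
Round 5 (k=29): L=251 R=244
Round 6 (k=33): L=244 R=128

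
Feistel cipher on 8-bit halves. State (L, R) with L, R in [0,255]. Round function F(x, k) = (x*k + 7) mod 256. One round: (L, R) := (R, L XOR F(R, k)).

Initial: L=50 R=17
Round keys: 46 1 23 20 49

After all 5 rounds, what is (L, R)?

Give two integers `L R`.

Round 1 (k=46): L=17 R=39
Round 2 (k=1): L=39 R=63
Round 3 (k=23): L=63 R=151
Round 4 (k=20): L=151 R=236
Round 5 (k=49): L=236 R=164

Answer: 236 164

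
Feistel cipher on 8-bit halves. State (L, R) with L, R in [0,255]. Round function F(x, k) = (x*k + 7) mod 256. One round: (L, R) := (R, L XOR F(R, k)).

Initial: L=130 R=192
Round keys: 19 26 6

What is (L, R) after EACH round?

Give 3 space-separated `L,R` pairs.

Answer: 192,197 197,201 201,120

Derivation:
Round 1 (k=19): L=192 R=197
Round 2 (k=26): L=197 R=201
Round 3 (k=6): L=201 R=120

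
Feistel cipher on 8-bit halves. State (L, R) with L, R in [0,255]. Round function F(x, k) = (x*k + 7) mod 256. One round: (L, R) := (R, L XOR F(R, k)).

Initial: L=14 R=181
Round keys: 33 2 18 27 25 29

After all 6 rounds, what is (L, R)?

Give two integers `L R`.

Round 1 (k=33): L=181 R=82
Round 2 (k=2): L=82 R=30
Round 3 (k=18): L=30 R=113
Round 4 (k=27): L=113 R=236
Round 5 (k=25): L=236 R=98
Round 6 (k=29): L=98 R=205

Answer: 98 205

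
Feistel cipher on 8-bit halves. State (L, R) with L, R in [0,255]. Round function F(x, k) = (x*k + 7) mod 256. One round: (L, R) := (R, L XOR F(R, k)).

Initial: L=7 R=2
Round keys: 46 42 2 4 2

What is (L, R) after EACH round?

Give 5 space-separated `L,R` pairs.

Answer: 2,100 100,109 109,133 133,118 118,118

Derivation:
Round 1 (k=46): L=2 R=100
Round 2 (k=42): L=100 R=109
Round 3 (k=2): L=109 R=133
Round 4 (k=4): L=133 R=118
Round 5 (k=2): L=118 R=118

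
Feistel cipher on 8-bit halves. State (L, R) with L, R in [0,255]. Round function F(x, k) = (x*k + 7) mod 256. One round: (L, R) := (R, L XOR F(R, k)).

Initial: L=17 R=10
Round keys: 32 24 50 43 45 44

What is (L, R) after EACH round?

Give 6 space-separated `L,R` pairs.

Answer: 10,86 86,29 29,231 231,201 201,187 187,226

Derivation:
Round 1 (k=32): L=10 R=86
Round 2 (k=24): L=86 R=29
Round 3 (k=50): L=29 R=231
Round 4 (k=43): L=231 R=201
Round 5 (k=45): L=201 R=187
Round 6 (k=44): L=187 R=226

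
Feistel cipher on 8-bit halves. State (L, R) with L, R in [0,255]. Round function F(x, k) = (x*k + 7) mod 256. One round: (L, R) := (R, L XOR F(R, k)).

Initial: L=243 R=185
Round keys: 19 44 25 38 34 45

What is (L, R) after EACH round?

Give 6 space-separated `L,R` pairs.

Round 1 (k=19): L=185 R=49
Round 2 (k=44): L=49 R=202
Round 3 (k=25): L=202 R=240
Round 4 (k=38): L=240 R=109
Round 5 (k=34): L=109 R=113
Round 6 (k=45): L=113 R=137

Answer: 185,49 49,202 202,240 240,109 109,113 113,137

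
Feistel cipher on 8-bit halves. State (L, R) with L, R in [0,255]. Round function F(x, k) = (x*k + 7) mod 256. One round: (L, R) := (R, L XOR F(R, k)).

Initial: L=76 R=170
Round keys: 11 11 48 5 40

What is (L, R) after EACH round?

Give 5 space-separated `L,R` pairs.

Round 1 (k=11): L=170 R=25
Round 2 (k=11): L=25 R=176
Round 3 (k=48): L=176 R=30
Round 4 (k=5): L=30 R=45
Round 5 (k=40): L=45 R=17

Answer: 170,25 25,176 176,30 30,45 45,17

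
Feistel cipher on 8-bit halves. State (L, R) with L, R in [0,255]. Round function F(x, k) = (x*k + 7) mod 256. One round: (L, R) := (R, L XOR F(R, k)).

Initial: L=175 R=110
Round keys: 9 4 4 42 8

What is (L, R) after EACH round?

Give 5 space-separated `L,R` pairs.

Round 1 (k=9): L=110 R=74
Round 2 (k=4): L=74 R=65
Round 3 (k=4): L=65 R=65
Round 4 (k=42): L=65 R=240
Round 5 (k=8): L=240 R=198

Answer: 110,74 74,65 65,65 65,240 240,198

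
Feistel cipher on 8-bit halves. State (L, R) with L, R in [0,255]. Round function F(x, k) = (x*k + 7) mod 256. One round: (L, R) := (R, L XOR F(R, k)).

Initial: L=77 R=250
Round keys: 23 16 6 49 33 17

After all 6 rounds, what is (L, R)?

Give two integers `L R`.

Round 1 (k=23): L=250 R=48
Round 2 (k=16): L=48 R=253
Round 3 (k=6): L=253 R=197
Round 4 (k=49): L=197 R=65
Round 5 (k=33): L=65 R=173
Round 6 (k=17): L=173 R=197

Answer: 173 197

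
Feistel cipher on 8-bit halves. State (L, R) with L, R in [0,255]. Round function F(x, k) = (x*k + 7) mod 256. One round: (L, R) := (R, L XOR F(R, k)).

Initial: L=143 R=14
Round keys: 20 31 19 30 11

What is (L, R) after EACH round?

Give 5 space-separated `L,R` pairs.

Answer: 14,144 144,121 121,146 146,90 90,119

Derivation:
Round 1 (k=20): L=14 R=144
Round 2 (k=31): L=144 R=121
Round 3 (k=19): L=121 R=146
Round 4 (k=30): L=146 R=90
Round 5 (k=11): L=90 R=119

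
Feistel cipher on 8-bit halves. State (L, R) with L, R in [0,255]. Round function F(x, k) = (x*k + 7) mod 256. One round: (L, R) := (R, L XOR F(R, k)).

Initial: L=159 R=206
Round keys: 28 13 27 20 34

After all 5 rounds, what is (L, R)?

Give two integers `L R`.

Answer: 150 73

Derivation:
Round 1 (k=28): L=206 R=16
Round 2 (k=13): L=16 R=25
Round 3 (k=27): L=25 R=186
Round 4 (k=20): L=186 R=150
Round 5 (k=34): L=150 R=73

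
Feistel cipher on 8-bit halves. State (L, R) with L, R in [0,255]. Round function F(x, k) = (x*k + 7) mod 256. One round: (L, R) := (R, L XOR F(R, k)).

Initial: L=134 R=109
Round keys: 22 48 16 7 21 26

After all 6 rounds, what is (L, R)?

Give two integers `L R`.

Round 1 (k=22): L=109 R=227
Round 2 (k=48): L=227 R=250
Round 3 (k=16): L=250 R=68
Round 4 (k=7): L=68 R=25
Round 5 (k=21): L=25 R=80
Round 6 (k=26): L=80 R=62

Answer: 80 62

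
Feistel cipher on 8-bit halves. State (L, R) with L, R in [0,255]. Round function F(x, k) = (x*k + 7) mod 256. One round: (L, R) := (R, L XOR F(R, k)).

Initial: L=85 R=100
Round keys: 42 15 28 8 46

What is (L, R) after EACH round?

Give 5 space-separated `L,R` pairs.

Round 1 (k=42): L=100 R=58
Round 2 (k=15): L=58 R=9
Round 3 (k=28): L=9 R=57
Round 4 (k=8): L=57 R=198
Round 5 (k=46): L=198 R=162

Answer: 100,58 58,9 9,57 57,198 198,162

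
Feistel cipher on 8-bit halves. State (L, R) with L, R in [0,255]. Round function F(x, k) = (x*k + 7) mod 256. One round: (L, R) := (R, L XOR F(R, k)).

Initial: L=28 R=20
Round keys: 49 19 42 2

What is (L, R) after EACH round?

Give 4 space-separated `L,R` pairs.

Round 1 (k=49): L=20 R=199
Round 2 (k=19): L=199 R=216
Round 3 (k=42): L=216 R=176
Round 4 (k=2): L=176 R=191

Answer: 20,199 199,216 216,176 176,191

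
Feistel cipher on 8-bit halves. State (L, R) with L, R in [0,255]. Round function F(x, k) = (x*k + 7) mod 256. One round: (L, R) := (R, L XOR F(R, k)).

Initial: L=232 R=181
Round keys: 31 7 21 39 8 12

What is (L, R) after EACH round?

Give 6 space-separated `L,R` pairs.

Round 1 (k=31): L=181 R=26
Round 2 (k=7): L=26 R=8
Round 3 (k=21): L=8 R=181
Round 4 (k=39): L=181 R=146
Round 5 (k=8): L=146 R=34
Round 6 (k=12): L=34 R=13

Answer: 181,26 26,8 8,181 181,146 146,34 34,13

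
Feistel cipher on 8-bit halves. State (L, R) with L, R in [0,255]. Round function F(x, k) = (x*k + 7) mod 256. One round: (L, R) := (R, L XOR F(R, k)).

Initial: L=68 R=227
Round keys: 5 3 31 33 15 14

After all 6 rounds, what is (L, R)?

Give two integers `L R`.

Round 1 (k=5): L=227 R=50
Round 2 (k=3): L=50 R=126
Round 3 (k=31): L=126 R=123
Round 4 (k=33): L=123 R=156
Round 5 (k=15): L=156 R=80
Round 6 (k=14): L=80 R=251

Answer: 80 251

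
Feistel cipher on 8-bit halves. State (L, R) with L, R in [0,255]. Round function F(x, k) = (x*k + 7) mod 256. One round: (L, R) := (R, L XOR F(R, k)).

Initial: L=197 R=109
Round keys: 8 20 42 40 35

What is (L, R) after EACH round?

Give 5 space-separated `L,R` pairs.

Answer: 109,170 170,34 34,49 49,141 141,127

Derivation:
Round 1 (k=8): L=109 R=170
Round 2 (k=20): L=170 R=34
Round 3 (k=42): L=34 R=49
Round 4 (k=40): L=49 R=141
Round 5 (k=35): L=141 R=127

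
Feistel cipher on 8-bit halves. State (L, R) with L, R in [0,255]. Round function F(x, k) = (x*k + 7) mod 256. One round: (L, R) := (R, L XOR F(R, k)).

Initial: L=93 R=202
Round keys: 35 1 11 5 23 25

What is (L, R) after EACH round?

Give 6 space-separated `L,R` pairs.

Round 1 (k=35): L=202 R=248
Round 2 (k=1): L=248 R=53
Round 3 (k=11): L=53 R=182
Round 4 (k=5): L=182 R=160
Round 5 (k=23): L=160 R=209
Round 6 (k=25): L=209 R=208

Answer: 202,248 248,53 53,182 182,160 160,209 209,208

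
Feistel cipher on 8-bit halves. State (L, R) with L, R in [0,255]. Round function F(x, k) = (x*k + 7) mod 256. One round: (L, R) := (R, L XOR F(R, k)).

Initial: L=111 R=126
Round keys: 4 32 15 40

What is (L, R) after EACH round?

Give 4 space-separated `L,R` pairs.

Round 1 (k=4): L=126 R=144
Round 2 (k=32): L=144 R=121
Round 3 (k=15): L=121 R=142
Round 4 (k=40): L=142 R=78

Answer: 126,144 144,121 121,142 142,78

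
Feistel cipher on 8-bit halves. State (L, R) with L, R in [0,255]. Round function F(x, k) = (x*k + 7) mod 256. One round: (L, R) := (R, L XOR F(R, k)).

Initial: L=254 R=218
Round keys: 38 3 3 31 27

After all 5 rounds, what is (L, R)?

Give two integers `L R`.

Answer: 61 248

Derivation:
Round 1 (k=38): L=218 R=157
Round 2 (k=3): L=157 R=4
Round 3 (k=3): L=4 R=142
Round 4 (k=31): L=142 R=61
Round 5 (k=27): L=61 R=248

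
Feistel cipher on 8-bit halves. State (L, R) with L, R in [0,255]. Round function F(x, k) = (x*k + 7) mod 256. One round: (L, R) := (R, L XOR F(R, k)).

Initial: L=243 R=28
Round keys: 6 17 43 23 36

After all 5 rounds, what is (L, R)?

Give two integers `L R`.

Answer: 120 39

Derivation:
Round 1 (k=6): L=28 R=92
Round 2 (k=17): L=92 R=63
Round 3 (k=43): L=63 R=192
Round 4 (k=23): L=192 R=120
Round 5 (k=36): L=120 R=39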